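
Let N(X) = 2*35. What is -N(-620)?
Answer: -70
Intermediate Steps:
N(X) = 70
-N(-620) = -1*70 = -70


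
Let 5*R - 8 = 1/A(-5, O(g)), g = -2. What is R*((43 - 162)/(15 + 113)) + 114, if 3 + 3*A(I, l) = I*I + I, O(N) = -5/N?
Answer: 71987/640 ≈ 112.48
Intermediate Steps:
A(I, l) = -1 + I/3 + I²/3 (A(I, l) = -1 + (I*I + I)/3 = -1 + (I² + I)/3 = -1 + (I + I²)/3 = -1 + (I/3 + I²/3) = -1 + I/3 + I²/3)
R = 139/85 (R = 8/5 + 1/(5*(-1 + (⅓)*(-5) + (⅓)*(-5)²)) = 8/5 + 1/(5*(-1 - 5/3 + (⅓)*25)) = 8/5 + 1/(5*(-1 - 5/3 + 25/3)) = 8/5 + 1/(5*(17/3)) = 8/5 + (⅕)*(3/17) = 8/5 + 3/85 = 139/85 ≈ 1.6353)
R*((43 - 162)/(15 + 113)) + 114 = 139*((43 - 162)/(15 + 113))/85 + 114 = 139*(-119/128)/85 + 114 = 139*(-119*1/128)/85 + 114 = (139/85)*(-119/128) + 114 = -973/640 + 114 = 71987/640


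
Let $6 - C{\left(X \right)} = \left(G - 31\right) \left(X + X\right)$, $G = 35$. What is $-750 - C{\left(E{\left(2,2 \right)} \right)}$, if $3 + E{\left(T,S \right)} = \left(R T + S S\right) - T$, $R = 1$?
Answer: $-748$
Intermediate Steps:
$E{\left(T,S \right)} = -3 + S^{2}$ ($E{\left(T,S \right)} = -3 + \left(\left(1 T + S S\right) - T\right) = -3 + \left(\left(T + S^{2}\right) - T\right) = -3 + S^{2}$)
$C{\left(X \right)} = 6 - 8 X$ ($C{\left(X \right)} = 6 - \left(35 - 31\right) \left(X + X\right) = 6 - 4 \cdot 2 X = 6 - 8 X$)
$-750 - C{\left(E{\left(2,2 \right)} \right)} = -750 - \left(6 - 8 \left(-3 + 2^{2}\right)\right) = -750 - \left(6 - 8 \left(-3 + 4\right)\right) = -750 - \left(6 - 8\right) = -750 - -2 = -750 + 2 = -748$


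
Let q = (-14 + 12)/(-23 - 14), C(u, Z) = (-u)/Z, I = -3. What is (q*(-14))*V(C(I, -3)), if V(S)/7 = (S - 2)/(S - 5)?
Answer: -98/37 ≈ -2.6486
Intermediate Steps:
C(u, Z) = -u/Z
V(S) = 7*(-2 + S)/(-5 + S) (V(S) = 7*((S - 2)/(S - 5)) = 7*((-2 + S)/(-5 + S)) = 7*(-2 + S)/(-5 + S))
q = 2/37 (q = -2/(-37) = -2*(-1/37) = 2/37 ≈ 0.054054)
(q*(-14))*V(C(I, -3)) = ((2/37)*(-14))*(7*(-2 - 1*(-3)/(-3))/(-5 - 1*(-3)/(-3))) = -196*(-2 - 1*(-3)*(-⅓))/(37*(-5 - 1*(-3)*(-⅓))) = -196*(-2 - 1)/(37*(-5 - 1)) = -196*(-3)/(37*(-6)) = -196*(-1)*(-3)/(37*6) = -28/37*7/2 = -98/37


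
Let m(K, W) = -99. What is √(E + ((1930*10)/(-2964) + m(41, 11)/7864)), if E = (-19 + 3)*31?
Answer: I*√4265994529059978/2913612 ≈ 22.417*I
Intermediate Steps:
E = -496 (E = -16*31 = -496)
√(E + ((1930*10)/(-2964) + m(41, 11)/7864)) = √(-496 + ((1930*10)/(-2964) - 99/7864)) = √(-496 + (19300*(-1/2964) - 99*1/7864)) = √(-496 + (-4825/741 - 99/7864)) = √(-496 - 38017159/5827224) = √(-2928320263/5827224) = I*√4265994529059978/2913612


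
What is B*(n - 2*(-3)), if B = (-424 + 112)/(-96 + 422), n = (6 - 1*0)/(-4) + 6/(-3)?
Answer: -390/163 ≈ -2.3926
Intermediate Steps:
n = -7/2 (n = (6 + 0)*(-¼) + 6*(-⅓) = 6*(-¼) - 2 = -3/2 - 2 = -7/2 ≈ -3.5000)
B = -156/163 (B = -312/326 = -312*1/326 = -156/163 ≈ -0.95706)
B*(n - 2*(-3)) = -156*(-7/2 - 2*(-3))/163 = -156*(-7/2 + 6)/163 = -156/163*5/2 = -390/163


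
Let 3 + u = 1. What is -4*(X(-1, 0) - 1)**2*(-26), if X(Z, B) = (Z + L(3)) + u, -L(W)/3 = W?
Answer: 17576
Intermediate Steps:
u = -2 (u = -3 + 1 = -2)
L(W) = -3*W
X(Z, B) = -11 + Z (X(Z, B) = (Z - 3*3) - 2 = (Z - 9) - 2 = (-9 + Z) - 2 = -11 + Z)
-4*(X(-1, 0) - 1)**2*(-26) = -4*((-11 - 1) - 1)**2*(-26) = -4*(-12 - 1)**2*(-26) = -4*(-13)**2*(-26) = -4*169*(-26) = -676*(-26) = 17576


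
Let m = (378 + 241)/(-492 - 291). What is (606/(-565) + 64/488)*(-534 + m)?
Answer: 13586470486/26986095 ≈ 503.46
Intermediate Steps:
m = -619/783 (m = 619/(-783) = 619*(-1/783) = -619/783 ≈ -0.79055)
(606/(-565) + 64/488)*(-534 + m) = (606/(-565) + 64/488)*(-534 - 619/783) = (606*(-1/565) + 64*(1/488))*(-418741/783) = (-606/565 + 8/61)*(-418741/783) = -32446/34465*(-418741/783) = 13586470486/26986095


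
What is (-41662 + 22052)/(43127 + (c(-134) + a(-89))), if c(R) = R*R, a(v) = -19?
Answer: -9805/30532 ≈ -0.32114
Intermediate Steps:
c(R) = R**2
(-41662 + 22052)/(43127 + (c(-134) + a(-89))) = (-41662 + 22052)/(43127 + ((-134)**2 - 19)) = -19610/(43127 + (17956 - 19)) = -19610/(43127 + 17937) = -19610/61064 = -19610*1/61064 = -9805/30532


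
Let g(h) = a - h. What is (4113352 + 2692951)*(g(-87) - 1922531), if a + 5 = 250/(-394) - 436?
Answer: -2578285225786410/197 ≈ -1.3088e+13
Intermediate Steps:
a = -87002/197 (a = -5 + (250/(-394) - 436) = -5 + (250*(-1/394) - 436) = -5 + (-125/197 - 436) = -5 - 86017/197 = -87002/197 ≈ -441.63)
g(h) = -87002/197 - h
(4113352 + 2692951)*(g(-87) - 1922531) = (4113352 + 2692951)*((-87002/197 - 1*(-87)) - 1922531) = 6806303*((-87002/197 + 87) - 1922531) = 6806303*(-69863/197 - 1922531) = 6806303*(-378808470/197) = -2578285225786410/197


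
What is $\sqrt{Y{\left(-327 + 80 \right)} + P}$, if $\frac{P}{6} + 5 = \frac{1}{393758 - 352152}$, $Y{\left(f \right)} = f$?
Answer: $\frac{2 i \sqrt{29968947421}}{20803} \approx 16.643 i$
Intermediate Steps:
$P = - \frac{624087}{20803}$ ($P = -30 + \frac{6}{393758 - 352152} = -30 + \frac{6}{41606} = -30 + 6 \cdot \frac{1}{41606} = -30 + \frac{3}{20803} = - \frac{624087}{20803} \approx -30.0$)
$\sqrt{Y{\left(-327 + 80 \right)} + P} = \sqrt{\left(-327 + 80\right) - \frac{624087}{20803}} = \sqrt{-247 - \frac{624087}{20803}} = \sqrt{- \frac{5762428}{20803}} = \frac{2 i \sqrt{29968947421}}{20803}$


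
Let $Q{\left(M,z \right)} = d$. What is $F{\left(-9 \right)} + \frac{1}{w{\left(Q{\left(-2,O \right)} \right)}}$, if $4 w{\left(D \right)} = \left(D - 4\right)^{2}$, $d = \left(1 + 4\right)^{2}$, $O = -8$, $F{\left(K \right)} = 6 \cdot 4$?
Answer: $\frac{10588}{441} \approx 24.009$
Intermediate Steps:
$F{\left(K \right)} = 24$
$d = 25$ ($d = 5^{2} = 25$)
$Q{\left(M,z \right)} = 25$
$w{\left(D \right)} = \frac{\left(-4 + D\right)^{2}}{4}$ ($w{\left(D \right)} = \frac{\left(D - 4\right)^{2}}{4} = \frac{\left(-4 + D\right)^{2}}{4}$)
$F{\left(-9 \right)} + \frac{1}{w{\left(Q{\left(-2,O \right)} \right)}} = 24 + \frac{1}{\frac{1}{4} \left(-4 + 25\right)^{2}} = 24 + \frac{1}{\frac{1}{4} \cdot 21^{2}} = 24 + \frac{1}{\frac{1}{4} \cdot 441} = 24 + \frac{1}{\frac{441}{4}} = 24 + \frac{4}{441} = \frac{10588}{441}$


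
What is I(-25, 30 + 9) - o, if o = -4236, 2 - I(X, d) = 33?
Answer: 4205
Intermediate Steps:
I(X, d) = -31 (I(X, d) = 2 - 1*33 = 2 - 33 = -31)
I(-25, 30 + 9) - o = -31 - 1*(-4236) = -31 + 4236 = 4205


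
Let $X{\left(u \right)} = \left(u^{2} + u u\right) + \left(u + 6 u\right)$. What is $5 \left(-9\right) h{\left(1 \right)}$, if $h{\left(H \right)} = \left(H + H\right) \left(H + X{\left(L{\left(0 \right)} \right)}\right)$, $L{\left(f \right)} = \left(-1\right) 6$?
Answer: $-2790$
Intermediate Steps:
$L{\left(f \right)} = -6$
$X{\left(u \right)} = 2 u^{2} + 7 u$ ($X{\left(u \right)} = \left(u^{2} + u^{2}\right) + 7 u = 2 u^{2} + 7 u$)
$h{\left(H \right)} = 2 H \left(30 + H\right)$ ($h{\left(H \right)} = \left(H + H\right) \left(H - 6 \left(7 + 2 \left(-6\right)\right)\right) = 2 H \left(H - 6 \left(7 - 12\right)\right) = 2 H \left(H - -30\right) = 2 H \left(H + 30\right) = 2 H \left(30 + H\right)$)
$5 \left(-9\right) h{\left(1 \right)} = 5 \left(-9\right) 2 \cdot 1 \left(30 + 1\right) = - 45 \cdot 2 \cdot 1 \cdot 31 = \left(-45\right) 62 = -2790$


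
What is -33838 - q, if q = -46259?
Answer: 12421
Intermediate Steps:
-33838 - q = -33838 - 1*(-46259) = -33838 + 46259 = 12421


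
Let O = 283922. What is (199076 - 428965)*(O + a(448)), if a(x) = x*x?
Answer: -111410186514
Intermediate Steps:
a(x) = x**2
(199076 - 428965)*(O + a(448)) = (199076 - 428965)*(283922 + 448**2) = -229889*(283922 + 200704) = -229889*484626 = -111410186514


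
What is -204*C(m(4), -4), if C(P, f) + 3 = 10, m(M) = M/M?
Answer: -1428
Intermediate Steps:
m(M) = 1
C(P, f) = 7 (C(P, f) = -3 + 10 = 7)
-204*C(m(4), -4) = -204*7 = -1428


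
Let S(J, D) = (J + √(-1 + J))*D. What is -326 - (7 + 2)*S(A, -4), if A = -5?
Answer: -506 + 36*I*√6 ≈ -506.0 + 88.182*I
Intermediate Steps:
S(J, D) = D*(J + √(-1 + J))
-326 - (7 + 2)*S(A, -4) = -326 - (7 + 2)*(-4*(-5 + √(-1 - 5))) = -326 - 9*(-4*(-5 + √(-6))) = -326 - 9*(-4*(-5 + I*√6)) = -326 - 9*(20 - 4*I*√6) = -326 - (180 - 36*I*√6) = -326 + (-180 + 36*I*√6) = -506 + 36*I*√6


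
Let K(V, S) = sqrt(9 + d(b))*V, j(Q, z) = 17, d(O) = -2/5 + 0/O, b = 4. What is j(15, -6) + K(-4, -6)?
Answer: 17 - 4*sqrt(215)/5 ≈ 5.2697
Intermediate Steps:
d(O) = -2/5 (d(O) = -2*1/5 + 0 = -2/5 + 0 = -2/5)
K(V, S) = V*sqrt(215)/5 (K(V, S) = sqrt(9 - 2/5)*V = sqrt(43/5)*V = (sqrt(215)/5)*V = V*sqrt(215)/5)
j(15, -6) + K(-4, -6) = 17 + (1/5)*(-4)*sqrt(215) = 17 - 4*sqrt(215)/5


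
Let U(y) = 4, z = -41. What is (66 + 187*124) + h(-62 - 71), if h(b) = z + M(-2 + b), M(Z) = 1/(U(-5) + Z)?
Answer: 3040902/131 ≈ 23213.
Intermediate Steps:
M(Z) = 1/(4 + Z)
h(b) = -41 + 1/(2 + b) (h(b) = -41 + 1/(4 + (-2 + b)) = -41 + 1/(2 + b))
(66 + 187*124) + h(-62 - 71) = (66 + 187*124) + (-81 - 41*(-62 - 71))/(2 + (-62 - 71)) = (66 + 23188) + (-81 - 41*(-133))/(2 - 133) = 23254 + (-81 + 5453)/(-131) = 23254 - 1/131*5372 = 23254 - 5372/131 = 3040902/131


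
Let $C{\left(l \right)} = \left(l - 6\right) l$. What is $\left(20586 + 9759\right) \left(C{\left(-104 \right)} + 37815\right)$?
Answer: $1494642975$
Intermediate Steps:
$C{\left(l \right)} = l \left(-6 + l\right)$ ($C{\left(l \right)} = \left(-6 + l\right) l = l \left(-6 + l\right)$)
$\left(20586 + 9759\right) \left(C{\left(-104 \right)} + 37815\right) = \left(20586 + 9759\right) \left(- 104 \left(-6 - 104\right) + 37815\right) = 30345 \left(\left(-104\right) \left(-110\right) + 37815\right) = 30345 \left(11440 + 37815\right) = 30345 \cdot 49255 = 1494642975$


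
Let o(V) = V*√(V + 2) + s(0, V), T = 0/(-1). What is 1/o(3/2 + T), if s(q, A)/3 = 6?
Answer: 16/281 - 2*√14/843 ≈ 0.048063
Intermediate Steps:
s(q, A) = 18 (s(q, A) = 3*6 = 18)
T = 0 (T = 0*(-1) = 0)
o(V) = 18 + V*√(2 + V) (o(V) = V*√(V + 2) + 18 = V*√(2 + V) + 18 = 18 + V*√(2 + V))
1/o(3/2 + T) = 1/(18 + (3/2 + 0)*√(2 + (3/2 + 0))) = 1/(18 + 3*√(2 + 3/2)/2) = 1/(18 + 3*√(7/2)/2) = 1/(18 + 3*(√14/2)/2) = 1/(18 + 3*√14/4)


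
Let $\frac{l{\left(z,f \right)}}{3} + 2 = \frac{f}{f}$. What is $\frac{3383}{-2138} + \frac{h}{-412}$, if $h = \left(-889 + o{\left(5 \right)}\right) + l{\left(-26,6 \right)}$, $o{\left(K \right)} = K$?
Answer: $\frac{251305}{440428} \approx 0.57059$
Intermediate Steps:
$l{\left(z,f \right)} = -3$ ($l{\left(z,f \right)} = -6 + 3 \frac{f}{f} = -6 + 3 \cdot 1 = -6 + 3 = -3$)
$h = -887$ ($h = \left(-889 + 5\right) - 3 = -884 - 3 = -887$)
$\frac{3383}{-2138} + \frac{h}{-412} = \frac{3383}{-2138} - \frac{887}{-412} = 3383 \left(- \frac{1}{2138}\right) - - \frac{887}{412} = - \frac{3383}{2138} + \frac{887}{412} = \frac{251305}{440428}$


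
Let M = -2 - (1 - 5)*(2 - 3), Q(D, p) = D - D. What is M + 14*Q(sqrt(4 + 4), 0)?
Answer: -6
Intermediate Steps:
Q(D, p) = 0
M = -6 (M = -2 - (-4)*(-1) = -2 - 1*4 = -2 - 4 = -6)
M + 14*Q(sqrt(4 + 4), 0) = -6 + 14*0 = -6 + 0 = -6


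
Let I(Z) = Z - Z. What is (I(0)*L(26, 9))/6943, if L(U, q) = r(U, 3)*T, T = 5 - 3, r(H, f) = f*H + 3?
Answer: 0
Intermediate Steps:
r(H, f) = 3 + H*f (r(H, f) = H*f + 3 = 3 + H*f)
T = 2
I(Z) = 0
L(U, q) = 6 + 6*U (L(U, q) = (3 + U*3)*2 = (3 + 3*U)*2 = 6 + 6*U)
(I(0)*L(26, 9))/6943 = (0*(6 + 6*26))/6943 = (0*(6 + 156))*(1/6943) = (0*162)*(1/6943) = 0*(1/6943) = 0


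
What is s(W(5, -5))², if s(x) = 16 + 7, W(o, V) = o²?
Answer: 529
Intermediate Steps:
s(x) = 23
s(W(5, -5))² = 23² = 529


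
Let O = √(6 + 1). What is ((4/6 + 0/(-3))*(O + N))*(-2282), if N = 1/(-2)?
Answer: 2282/3 - 4564*√7/3 ≈ -3264.4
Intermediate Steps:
O = √7 ≈ 2.6458
N = -½ ≈ -0.50000
((4/6 + 0/(-3))*(O + N))*(-2282) = ((4/6 + 0/(-3))*(√7 - ½))*(-2282) = ((4*(⅙) + 0*(-⅓))*(-½ + √7))*(-2282) = ((⅔ + 0)*(-½ + √7))*(-2282) = (2*(-½ + √7)/3)*(-2282) = (-⅓ + 2*√7/3)*(-2282) = 2282/3 - 4564*√7/3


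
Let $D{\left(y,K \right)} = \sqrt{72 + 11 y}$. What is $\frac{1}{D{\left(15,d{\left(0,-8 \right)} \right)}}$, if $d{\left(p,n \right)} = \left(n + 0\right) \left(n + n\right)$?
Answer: $\frac{\sqrt{237}}{237} \approx 0.064957$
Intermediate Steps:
$d{\left(p,n \right)} = 2 n^{2}$ ($d{\left(p,n \right)} = n 2 n = 2 n^{2}$)
$\frac{1}{D{\left(15,d{\left(0,-8 \right)} \right)}} = \frac{1}{\sqrt{72 + 11 \cdot 15}} = \frac{1}{\sqrt{72 + 165}} = \frac{1}{\sqrt{237}} = \frac{\sqrt{237}}{237}$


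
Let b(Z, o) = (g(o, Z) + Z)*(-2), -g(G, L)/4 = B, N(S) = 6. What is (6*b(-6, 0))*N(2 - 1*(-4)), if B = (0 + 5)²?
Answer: 7632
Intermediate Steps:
B = 25 (B = 5² = 25)
g(G, L) = -100 (g(G, L) = -4*25 = -100)
b(Z, o) = 200 - 2*Z (b(Z, o) = (-100 + Z)*(-2) = 200 - 2*Z)
(6*b(-6, 0))*N(2 - 1*(-4)) = (6*(200 - 2*(-6)))*6 = (6*(200 + 12))*6 = (6*212)*6 = 1272*6 = 7632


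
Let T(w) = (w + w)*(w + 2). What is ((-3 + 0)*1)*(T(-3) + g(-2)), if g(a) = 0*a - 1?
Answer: -15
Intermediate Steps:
g(a) = -1 (g(a) = 0 - 1 = -1)
T(w) = 2*w*(2 + w) (T(w) = (2*w)*(2 + w) = 2*w*(2 + w))
((-3 + 0)*1)*(T(-3) + g(-2)) = ((-3 + 0)*1)*(2*(-3)*(2 - 3) - 1) = (-3*1)*(2*(-3)*(-1) - 1) = -3*(6 - 1) = -3*5 = -15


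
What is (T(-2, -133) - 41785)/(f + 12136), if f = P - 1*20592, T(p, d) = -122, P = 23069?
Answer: -13969/4871 ≈ -2.8678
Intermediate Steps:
f = 2477 (f = 23069 - 1*20592 = 23069 - 20592 = 2477)
(T(-2, -133) - 41785)/(f + 12136) = (-122 - 41785)/(2477 + 12136) = -41907/14613 = -41907*1/14613 = -13969/4871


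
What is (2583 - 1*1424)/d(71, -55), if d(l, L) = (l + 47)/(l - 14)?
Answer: 66063/118 ≈ 559.86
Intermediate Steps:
d(l, L) = (47 + l)/(-14 + l)
(2583 - 1*1424)/d(71, -55) = (2583 - 1*1424)/(((47 + 71)/(-14 + 71))) = (2583 - 1424)/((118/57)) = 1159/(((1/57)*118)) = 1159/(118/57) = 1159*(57/118) = 66063/118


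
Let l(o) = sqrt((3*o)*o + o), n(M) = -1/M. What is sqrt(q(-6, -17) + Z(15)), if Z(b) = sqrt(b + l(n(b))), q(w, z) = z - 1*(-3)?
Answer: sqrt(-3150 + 15*sqrt(15)*sqrt(225 + 2*I*sqrt(3)))/15 ≈ 0.0046843 + 3.1823*I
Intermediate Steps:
q(w, z) = 3 + z (q(w, z) = z + 3 = 3 + z)
l(o) = sqrt(o + 3*o**2) (l(o) = sqrt(3*o**2 + o) = sqrt(o + 3*o**2))
Z(b) = sqrt(b + sqrt(-(1 - 3/b)/b)) (Z(b) = sqrt(b + sqrt((-1/b)*(1 + 3*(-1/b)))) = sqrt(b + sqrt((-1/b)*(1 - 3/b))) = sqrt(b + sqrt(-(1 - 3/b)/b)))
sqrt(q(-6, -17) + Z(15)) = sqrt((3 - 17) + sqrt(15 + sqrt((3 - 1*15)/15**2))) = sqrt(-14 + sqrt(15 + sqrt((3 - 15)/225))) = sqrt(-14 + sqrt(15 + sqrt((1/225)*(-12)))) = sqrt(-14 + sqrt(15 + sqrt(-4/75))) = sqrt(-14 + sqrt(15 + 2*I*sqrt(3)/15))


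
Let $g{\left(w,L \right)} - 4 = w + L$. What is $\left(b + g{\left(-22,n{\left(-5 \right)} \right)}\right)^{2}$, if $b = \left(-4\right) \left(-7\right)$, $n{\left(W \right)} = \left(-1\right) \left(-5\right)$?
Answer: $225$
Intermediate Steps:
$n{\left(W \right)} = 5$
$g{\left(w,L \right)} = 4 + L + w$ ($g{\left(w,L \right)} = 4 + \left(w + L\right) = 4 + \left(L + w\right) = 4 + L + w$)
$b = 28$
$\left(b + g{\left(-22,n{\left(-5 \right)} \right)}\right)^{2} = \left(28 + \left(4 + 5 - 22\right)\right)^{2} = \left(28 - 13\right)^{2} = 15^{2} = 225$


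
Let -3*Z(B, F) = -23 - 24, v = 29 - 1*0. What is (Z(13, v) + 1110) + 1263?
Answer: 7166/3 ≈ 2388.7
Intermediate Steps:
v = 29 (v = 29 + 0 = 29)
Z(B, F) = 47/3 (Z(B, F) = -(-23 - 24)/3 = -⅓*(-47) = 47/3)
(Z(13, v) + 1110) + 1263 = (47/3 + 1110) + 1263 = 3377/3 + 1263 = 7166/3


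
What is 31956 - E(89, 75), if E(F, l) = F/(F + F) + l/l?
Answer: 63909/2 ≈ 31955.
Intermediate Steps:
E(F, l) = 3/2 (E(F, l) = F/((2*F)) + 1 = F*(1/(2*F)) + 1 = ½ + 1 = 3/2)
31956 - E(89, 75) = 31956 - 1*3/2 = 31956 - 3/2 = 63909/2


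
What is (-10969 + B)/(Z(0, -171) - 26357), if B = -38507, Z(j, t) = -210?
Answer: 1596/857 ≈ 1.8623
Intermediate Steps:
(-10969 + B)/(Z(0, -171) - 26357) = (-10969 - 38507)/(-210 - 26357) = -49476/(-26567) = -49476*(-1/26567) = 1596/857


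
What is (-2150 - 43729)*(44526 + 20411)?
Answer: -2979244623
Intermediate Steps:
(-2150 - 43729)*(44526 + 20411) = -45879*64937 = -2979244623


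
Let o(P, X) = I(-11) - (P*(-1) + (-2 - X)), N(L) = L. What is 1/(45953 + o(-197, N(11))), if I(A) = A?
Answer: 1/45758 ≈ 2.1854e-5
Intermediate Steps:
o(P, X) = -9 + P + X (o(P, X) = -11 - (P*(-1) + (-2 - X)) = -11 - (-P + (-2 - X)) = -11 - (-2 - P - X) = -11 + (2 + P + X) = -9 + P + X)
1/(45953 + o(-197, N(11))) = 1/(45953 + (-9 - 197 + 11)) = 1/(45953 - 195) = 1/45758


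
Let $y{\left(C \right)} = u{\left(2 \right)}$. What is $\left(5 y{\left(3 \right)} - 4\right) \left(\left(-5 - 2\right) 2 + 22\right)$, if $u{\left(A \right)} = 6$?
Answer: $208$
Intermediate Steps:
$y{\left(C \right)} = 6$
$\left(5 y{\left(3 \right)} - 4\right) \left(\left(-5 - 2\right) 2 + 22\right) = \left(5 \cdot 6 - 4\right) \left(\left(-5 - 2\right) 2 + 22\right) = \left(30 - 4\right) \left(\left(-7\right) 2 + 22\right) = 26 \left(-14 + 22\right) = 26 \cdot 8 = 208$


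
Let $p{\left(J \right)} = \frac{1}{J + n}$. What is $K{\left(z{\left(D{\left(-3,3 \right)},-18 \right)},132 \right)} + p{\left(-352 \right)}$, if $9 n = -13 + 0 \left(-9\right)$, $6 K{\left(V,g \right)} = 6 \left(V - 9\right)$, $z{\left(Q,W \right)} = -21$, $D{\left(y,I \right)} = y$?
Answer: $- \frac{95439}{3181} \approx -30.003$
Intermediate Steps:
$K{\left(V,g \right)} = -9 + V$ ($K{\left(V,g \right)} = \frac{6 \left(V - 9\right)}{6} = \frac{6 \left(-9 + V\right)}{6} = \frac{-54 + 6 V}{6} = -9 + V$)
$n = - \frac{13}{9}$ ($n = \frac{-13 + 0 \left(-9\right)}{9} = \frac{-13 + 0}{9} = \frac{1}{9} \left(-13\right) = - \frac{13}{9} \approx -1.4444$)
$p{\left(J \right)} = \frac{1}{- \frac{13}{9} + J}$ ($p{\left(J \right)} = \frac{1}{J - \frac{13}{9}} = \frac{1}{- \frac{13}{9} + J}$)
$K{\left(z{\left(D{\left(-3,3 \right)},-18 \right)},132 \right)} + p{\left(-352 \right)} = \left(-9 - 21\right) + \frac{9}{-13 + 9 \left(-352\right)} = -30 + \frac{9}{-13 - 3168} = -30 + \frac{9}{-3181} = -30 + 9 \left(- \frac{1}{3181}\right) = -30 - \frac{9}{3181} = - \frac{95439}{3181}$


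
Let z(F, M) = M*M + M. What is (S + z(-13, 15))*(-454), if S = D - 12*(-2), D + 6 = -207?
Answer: -23154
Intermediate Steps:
D = -213 (D = -6 - 207 = -213)
z(F, M) = M + M² (z(F, M) = M² + M = M + M²)
S = -189 (S = -213 - 12*(-2) = -213 - 1*(-24) = -213 + 24 = -189)
(S + z(-13, 15))*(-454) = (-189 + 15*(1 + 15))*(-454) = (-189 + 15*16)*(-454) = (-189 + 240)*(-454) = 51*(-454) = -23154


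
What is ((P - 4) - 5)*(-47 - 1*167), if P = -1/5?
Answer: 9844/5 ≈ 1968.8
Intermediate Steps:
P = -⅕ (P = -1*⅕ = -⅕ ≈ -0.20000)
((P - 4) - 5)*(-47 - 1*167) = ((-⅕ - 4) - 5)*(-47 - 1*167) = (-21/5 - 5)*(-47 - 167) = -46/5*(-214) = 9844/5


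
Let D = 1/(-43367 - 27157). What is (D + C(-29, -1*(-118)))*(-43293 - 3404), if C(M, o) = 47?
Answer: -154783137019/70524 ≈ -2.1948e+6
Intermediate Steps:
D = -1/70524 (D = 1/(-70524) = -1/70524 ≈ -1.4180e-5)
(D + C(-29, -1*(-118)))*(-43293 - 3404) = (-1/70524 + 47)*(-43293 - 3404) = (3314627/70524)*(-46697) = -154783137019/70524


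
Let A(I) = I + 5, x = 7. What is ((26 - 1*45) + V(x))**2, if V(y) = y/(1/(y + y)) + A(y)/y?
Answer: 319225/49 ≈ 6514.8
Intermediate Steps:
A(I) = 5 + I
V(y) = 2*y**2 + (5 + y)/y (V(y) = y/(1/(y + y)) + (5 + y)/y = y/(1/(2*y)) + (5 + y)/y = y/((1/(2*y))) + (5 + y)/y = y*(2*y) + (5 + y)/y = 2*y**2 + (5 + y)/y)
((26 - 1*45) + V(x))**2 = ((26 - 1*45) + (5 + 7 + 2*7**3)/7)**2 = ((26 - 45) + (5 + 7 + 2*343)/7)**2 = (-19 + (5 + 7 + 686)/7)**2 = (-19 + (1/7)*698)**2 = (-19 + 698/7)**2 = (565/7)**2 = 319225/49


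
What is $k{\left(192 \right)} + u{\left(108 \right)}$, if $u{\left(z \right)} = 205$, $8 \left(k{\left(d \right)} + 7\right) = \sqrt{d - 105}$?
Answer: $198 + \frac{\sqrt{87}}{8} \approx 199.17$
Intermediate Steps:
$k{\left(d \right)} = -7 + \frac{\sqrt{-105 + d}}{8}$ ($k{\left(d \right)} = -7 + \frac{\sqrt{d - 105}}{8} = -7 + \frac{\sqrt{-105 + d}}{8}$)
$k{\left(192 \right)} + u{\left(108 \right)} = \left(-7 + \frac{\sqrt{-105 + 192}}{8}\right) + 205 = \left(-7 + \frac{\sqrt{87}}{8}\right) + 205 = 198 + \frac{\sqrt{87}}{8}$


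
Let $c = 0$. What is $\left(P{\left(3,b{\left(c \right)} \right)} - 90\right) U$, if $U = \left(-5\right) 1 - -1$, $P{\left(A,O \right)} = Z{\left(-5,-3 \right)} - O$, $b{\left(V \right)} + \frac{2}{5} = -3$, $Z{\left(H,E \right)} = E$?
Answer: $\frac{1792}{5} \approx 358.4$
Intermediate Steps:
$b{\left(V \right)} = - \frac{17}{5}$ ($b{\left(V \right)} = - \frac{2}{5} - 3 = - \frac{17}{5}$)
$P{\left(A,O \right)} = -3 - O$
$U = -4$ ($U = -5 + \left(-4 + 5\right) = -5 + 1 = -4$)
$\left(P{\left(3,b{\left(c \right)} \right)} - 90\right) U = \left(\left(-3 - - \frac{17}{5}\right) - 90\right) \left(-4\right) = \left(\left(-3 + \frac{17}{5}\right) - 90\right) \left(-4\right) = \left(\frac{2}{5} - 90\right) \left(-4\right) = \left(- \frac{448}{5}\right) \left(-4\right) = \frac{1792}{5}$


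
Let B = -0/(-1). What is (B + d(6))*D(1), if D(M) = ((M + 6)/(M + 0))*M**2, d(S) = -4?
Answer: -28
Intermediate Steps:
B = 0 (B = -0*(-1) = -5*0 = 0)
D(M) = M*(6 + M) (D(M) = ((6 + M)/M)*M**2 = M*(6 + M))
(B + d(6))*D(1) = (0 - 4)*(1*(6 + 1)) = -4*7 = -28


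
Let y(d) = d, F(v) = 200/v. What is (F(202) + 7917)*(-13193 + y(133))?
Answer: -10444304020/101 ≈ -1.0341e+8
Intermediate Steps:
(F(202) + 7917)*(-13193 + y(133)) = (200/202 + 7917)*(-13193 + 133) = (200*(1/202) + 7917)*(-13060) = (100/101 + 7917)*(-13060) = (799717/101)*(-13060) = -10444304020/101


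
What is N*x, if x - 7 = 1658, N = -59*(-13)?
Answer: 1277055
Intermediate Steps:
N = 767
x = 1665 (x = 7 + 1658 = 1665)
N*x = 767*1665 = 1277055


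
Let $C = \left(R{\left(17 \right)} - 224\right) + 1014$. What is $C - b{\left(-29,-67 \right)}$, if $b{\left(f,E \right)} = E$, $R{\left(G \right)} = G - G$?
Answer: $857$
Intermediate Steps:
$R{\left(G \right)} = 0$
$C = 790$ ($C = \left(0 - 224\right) + 1014 = -224 + 1014 = 790$)
$C - b{\left(-29,-67 \right)} = 790 - -67 = 790 + 67 = 857$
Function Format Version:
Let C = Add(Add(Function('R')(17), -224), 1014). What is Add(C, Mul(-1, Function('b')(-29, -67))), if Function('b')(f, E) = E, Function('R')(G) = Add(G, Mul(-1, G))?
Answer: 857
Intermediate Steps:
Function('R')(G) = 0
C = 790 (C = Add(Add(0, -224), 1014) = Add(-224, 1014) = 790)
Add(C, Mul(-1, Function('b')(-29, -67))) = Add(790, Mul(-1, -67)) = Add(790, 67) = 857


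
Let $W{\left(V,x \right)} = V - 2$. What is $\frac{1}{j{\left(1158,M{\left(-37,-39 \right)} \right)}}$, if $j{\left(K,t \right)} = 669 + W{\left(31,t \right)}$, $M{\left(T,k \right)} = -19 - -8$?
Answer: $\frac{1}{698} \approx 0.0014327$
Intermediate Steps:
$M{\left(T,k \right)} = -11$ ($M{\left(T,k \right)} = -19 + 8 = -11$)
$W{\left(V,x \right)} = -2 + V$
$j{\left(K,t \right)} = 698$ ($j{\left(K,t \right)} = 669 + \left(-2 + 31\right) = 669 + 29 = 698$)
$\frac{1}{j{\left(1158,M{\left(-37,-39 \right)} \right)}} = \frac{1}{698}$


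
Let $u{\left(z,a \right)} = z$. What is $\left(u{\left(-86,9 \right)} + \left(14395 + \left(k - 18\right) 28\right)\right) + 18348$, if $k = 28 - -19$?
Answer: $33469$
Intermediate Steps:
$k = 47$ ($k = 28 + 19 = 47$)
$\left(u{\left(-86,9 \right)} + \left(14395 + \left(k - 18\right) 28\right)\right) + 18348 = \left(-86 + \left(14395 + \left(47 - 18\right) 28\right)\right) + 18348 = \left(-86 + \left(14395 + 29 \cdot 28\right)\right) + 18348 = \left(-86 + \left(14395 + 812\right)\right) + 18348 = \left(-86 + 15207\right) + 18348 = 15121 + 18348 = 33469$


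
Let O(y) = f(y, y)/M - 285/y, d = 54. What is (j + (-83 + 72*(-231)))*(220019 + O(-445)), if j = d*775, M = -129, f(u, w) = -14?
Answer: 63492184759630/11481 ≈ 5.5302e+9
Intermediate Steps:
j = 41850 (j = 54*775 = 41850)
O(y) = 14/129 - 285/y (O(y) = -14/(-129) - 285/y = -14*(-1/129) - 285/y = 14/129 - 285/y)
(j + (-83 + 72*(-231)))*(220019 + O(-445)) = (41850 + (-83 + 72*(-231)))*(220019 + (14/129 - 285/(-445))) = (41850 + (-83 - 16632))*(220019 + (14/129 - 285*(-1/445))) = (41850 - 16715)*(220019 + (14/129 + 57/89)) = 25135*(220019 + 8599/11481) = 25135*(2526046738/11481) = 63492184759630/11481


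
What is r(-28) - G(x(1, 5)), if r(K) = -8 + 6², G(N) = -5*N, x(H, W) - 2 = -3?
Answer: 23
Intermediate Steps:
x(H, W) = -1 (x(H, W) = 2 - 3 = -1)
r(K) = 28 (r(K) = -8 + 36 = 28)
r(-28) - G(x(1, 5)) = 28 - (-5)*(-1) = 28 - 1*5 = 28 - 5 = 23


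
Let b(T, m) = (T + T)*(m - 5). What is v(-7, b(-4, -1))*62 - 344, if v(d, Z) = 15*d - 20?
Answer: -8094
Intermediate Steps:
b(T, m) = 2*T*(-5 + m) (b(T, m) = (2*T)*(-5 + m) = 2*T*(-5 + m))
v(d, Z) = -20 + 15*d
v(-7, b(-4, -1))*62 - 344 = (-20 + 15*(-7))*62 - 344 = (-20 - 105)*62 - 344 = -125*62 - 344 = -7750 - 344 = -8094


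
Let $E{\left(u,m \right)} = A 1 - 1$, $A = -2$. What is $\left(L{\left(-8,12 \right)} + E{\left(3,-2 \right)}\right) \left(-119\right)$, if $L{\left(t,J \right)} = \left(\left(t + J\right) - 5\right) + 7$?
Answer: $-357$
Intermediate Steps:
$E{\left(u,m \right)} = -3$ ($E{\left(u,m \right)} = \left(-2\right) 1 - 1 = -2 - 1 = -3$)
$L{\left(t,J \right)} = 2 + J + t$ ($L{\left(t,J \right)} = \left(\left(J + t\right) - 5\right) + 7 = \left(-5 + J + t\right) + 7 = 2 + J + t$)
$\left(L{\left(-8,12 \right)} + E{\left(3,-2 \right)}\right) \left(-119\right) = \left(\left(2 + 12 - 8\right) - 3\right) \left(-119\right) = \left(6 - 3\right) \left(-119\right) = 3 \left(-119\right) = -357$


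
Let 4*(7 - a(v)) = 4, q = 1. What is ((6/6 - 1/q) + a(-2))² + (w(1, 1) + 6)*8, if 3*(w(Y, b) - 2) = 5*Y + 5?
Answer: 380/3 ≈ 126.67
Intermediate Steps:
w(Y, b) = 11/3 + 5*Y/3 (w(Y, b) = 2 + (5*Y + 5)/3 = 2 + (5 + 5*Y)/3 = 2 + (5/3 + 5*Y/3) = 11/3 + 5*Y/3)
a(v) = 6 (a(v) = 7 - ¼*4 = 7 - 1 = 6)
((6/6 - 1/q) + a(-2))² + (w(1, 1) + 6)*8 = ((6/6 - 1/1) + 6)² + ((11/3 + (5/3)*1) + 6)*8 = ((6*(⅙) - 1*1) + 6)² + ((11/3 + 5/3) + 6)*8 = ((1 - 1) + 6)² + (16/3 + 6)*8 = (0 + 6)² + (34/3)*8 = 6² + 272/3 = 36 + 272/3 = 380/3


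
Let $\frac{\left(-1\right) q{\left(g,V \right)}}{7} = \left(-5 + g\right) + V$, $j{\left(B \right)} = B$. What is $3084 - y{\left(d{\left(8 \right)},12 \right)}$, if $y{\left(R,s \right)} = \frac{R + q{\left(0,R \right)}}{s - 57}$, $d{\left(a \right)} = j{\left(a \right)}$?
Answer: $\frac{138767}{45} \approx 3083.7$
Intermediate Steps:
$d{\left(a \right)} = a$
$q{\left(g,V \right)} = 35 - 7 V - 7 g$ ($q{\left(g,V \right)} = - 7 \left(\left(-5 + g\right) + V\right) = - 7 \left(-5 + V + g\right) = 35 - 7 V - 7 g$)
$y{\left(R,s \right)} = \frac{35 - 6 R}{-57 + s}$ ($y{\left(R,s \right)} = \frac{R - \left(-35 + 7 R\right)}{s - 57} = \frac{R + \left(35 - 7 R + 0\right)}{-57 + s} = \frac{R - \left(-35 + 7 R\right)}{-57 + s} = \frac{35 - 6 R}{-57 + s}$)
$3084 - y{\left(d{\left(8 \right)},12 \right)} = 3084 - \frac{35 - 48}{-57 + 12} = 3084 - \frac{35 - 48}{-45} = 3084 - \left(- \frac{1}{45}\right) \left(-13\right) = 3084 - \frac{13}{45} = \frac{138767}{45}$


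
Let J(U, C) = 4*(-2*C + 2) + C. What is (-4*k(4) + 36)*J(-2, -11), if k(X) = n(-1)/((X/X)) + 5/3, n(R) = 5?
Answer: 2380/3 ≈ 793.33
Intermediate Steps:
J(U, C) = 8 - 7*C (J(U, C) = 4*(2 - 2*C) + C = (8 - 8*C) + C = 8 - 7*C)
k(X) = 20/3 (k(X) = 5/((X/X)) + 5/3 = 5/1 + 5*(⅓) = 5*1 + 5/3 = 5 + 5/3 = 20/3)
(-4*k(4) + 36)*J(-2, -11) = (-4*20/3 + 36)*(8 - 7*(-11)) = (-80/3 + 36)*(8 + 77) = (28/3)*85 = 2380/3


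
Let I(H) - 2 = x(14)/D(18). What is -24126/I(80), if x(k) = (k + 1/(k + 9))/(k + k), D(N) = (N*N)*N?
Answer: -90612623808/7511939 ≈ -12062.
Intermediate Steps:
D(N) = N**3 (D(N) = N**2*N = N**3)
x(k) = (k + 1/(9 + k))/(2*k) (x(k) = (k + 1/(9 + k))/((2*k)) = (k + 1/(9 + k))*(1/(2*k)) = (k + 1/(9 + k))/(2*k))
I(H) = 7511939/3755808 (I(H) = 2 + ((1/2)*(1 + 14**2 + 9*14)/(14*(9 + 14)))/(18**3) = 2 + ((1/2)*(1/14)*(1 + 196 + 126)/23)/5832 = 2 + ((1/2)*(1/14)*(1/23)*323)*(1/5832) = 2 + (323/644)*(1/5832) = 2 + 323/3755808 = 7511939/3755808)
-24126/I(80) = -24126/7511939/3755808 = -24126*3755808/7511939 = -90612623808/7511939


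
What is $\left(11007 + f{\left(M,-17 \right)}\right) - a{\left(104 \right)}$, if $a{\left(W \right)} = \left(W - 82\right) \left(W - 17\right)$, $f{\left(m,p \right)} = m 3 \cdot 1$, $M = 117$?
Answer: $9444$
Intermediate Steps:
$f{\left(m,p \right)} = 3 m$ ($f{\left(m,p \right)} = 3 m 1 = 3 m$)
$a{\left(W \right)} = \left(-82 + W\right) \left(-17 + W\right)$
$\left(11007 + f{\left(M,-17 \right)}\right) - a{\left(104 \right)} = \left(11007 + 3 \cdot 117\right) - \left(1394 + 104^{2} - 10296\right) = \left(11007 + 351\right) - \left(1394 + 10816 - 10296\right) = 11358 - 1914 = 9444$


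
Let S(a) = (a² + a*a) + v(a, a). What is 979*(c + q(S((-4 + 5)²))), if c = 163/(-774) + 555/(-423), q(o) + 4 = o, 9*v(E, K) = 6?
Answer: -101713205/36378 ≈ -2796.0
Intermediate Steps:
v(E, K) = ⅔ (v(E, K) = (⅑)*6 = ⅔)
S(a) = ⅔ + 2*a² (S(a) = (a² + a*a) + ⅔ = (a² + a²) + ⅔ = 2*a² + ⅔ = ⅔ + 2*a²)
q(o) = -4 + o
c = -55391/36378 (c = 163*(-1/774) + 555*(-1/423) = -163/774 - 185/141 = -55391/36378 ≈ -1.5227)
979*(c + q(S((-4 + 5)²))) = 979*(-55391/36378 + (-4 + (⅔ + 2*((-4 + 5)²)²))) = 979*(-55391/36378 + (-4 + (⅔ + 2*(1²)²))) = 979*(-55391/36378 + (-4 + (⅔ + 2*1²))) = 979*(-55391/36378 + (-4 + (⅔ + 2*1))) = 979*(-55391/36378 + (-4 + (⅔ + 2))) = 979*(-55391/36378 + (-4 + 8/3)) = 979*(-55391/36378 - 4/3) = 979*(-103895/36378) = -101713205/36378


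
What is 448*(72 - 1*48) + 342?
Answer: 11094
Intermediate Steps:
448*(72 - 1*48) + 342 = 448*(72 - 48) + 342 = 448*24 + 342 = 10752 + 342 = 11094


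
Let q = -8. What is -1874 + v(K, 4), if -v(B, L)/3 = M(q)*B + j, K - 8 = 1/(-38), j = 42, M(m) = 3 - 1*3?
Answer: -2000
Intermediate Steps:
M(m) = 0 (M(m) = 3 - 3 = 0)
K = 303/38 (K = 8 + 1/(-38) = 8 - 1/38 = 303/38 ≈ 7.9737)
v(B, L) = -126 (v(B, L) = -3*(0*B + 42) = -3*(0 + 42) = -3*42 = -126)
-1874 + v(K, 4) = -1874 - 126 = -2000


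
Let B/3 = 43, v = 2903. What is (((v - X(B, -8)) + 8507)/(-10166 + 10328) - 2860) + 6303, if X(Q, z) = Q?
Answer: 569047/162 ≈ 3512.6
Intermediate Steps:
B = 129 (B = 3*43 = 129)
(((v - X(B, -8)) + 8507)/(-10166 + 10328) - 2860) + 6303 = (((2903 - 1*129) + 8507)/(-10166 + 10328) - 2860) + 6303 = (((2903 - 129) + 8507)/162 - 2860) + 6303 = ((2774 + 8507)*(1/162) - 2860) + 6303 = (11281*(1/162) - 2860) + 6303 = (11281/162 - 2860) + 6303 = -452039/162 + 6303 = 569047/162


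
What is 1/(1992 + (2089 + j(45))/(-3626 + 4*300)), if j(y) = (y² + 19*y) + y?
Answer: 1213/2413789 ≈ 0.00050253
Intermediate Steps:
j(y) = y² + 20*y
1/(1992 + (2089 + j(45))/(-3626 + 4*300)) = 1/(1992 + (2089 + 45*(20 + 45))/(-3626 + 4*300)) = 1/(1992 + (2089 + 45*65)/(-3626 + 1200)) = 1/(1992 + (2089 + 2925)/(-2426)) = 1/(1992 + 5014*(-1/2426)) = 1/(1992 - 2507/1213) = 1/(2413789/1213) = 1213/2413789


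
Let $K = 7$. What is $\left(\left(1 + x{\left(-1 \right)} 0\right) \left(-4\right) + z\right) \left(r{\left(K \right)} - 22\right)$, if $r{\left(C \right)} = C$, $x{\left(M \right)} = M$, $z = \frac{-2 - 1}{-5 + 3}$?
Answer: $\frac{75}{2} \approx 37.5$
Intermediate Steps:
$z = \frac{3}{2}$ ($z = - \frac{3}{-2} = \left(-3\right) \left(- \frac{1}{2}\right) = \frac{3}{2} \approx 1.5$)
$\left(\left(1 + x{\left(-1 \right)} 0\right) \left(-4\right) + z\right) \left(r{\left(K \right)} - 22\right) = \left(\left(1 - 0\right) \left(-4\right) + \frac{3}{2}\right) \left(7 - 22\right) = \left(\left(1 + 0\right) \left(-4\right) + \frac{3}{2}\right) \left(-15\right) = \left(1 \left(-4\right) + \frac{3}{2}\right) \left(-15\right) = \left(-4 + \frac{3}{2}\right) \left(-15\right) = \left(- \frac{5}{2}\right) \left(-15\right) = \frac{75}{2}$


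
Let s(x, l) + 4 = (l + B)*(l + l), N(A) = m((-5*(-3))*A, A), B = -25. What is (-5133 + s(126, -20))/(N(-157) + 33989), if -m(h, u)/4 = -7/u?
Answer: -523909/5336245 ≈ -0.098179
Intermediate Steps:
m(h, u) = 28/u (m(h, u) = -(-28)/u = 28/u)
N(A) = 28/A
s(x, l) = -4 + 2*l*(-25 + l) (s(x, l) = -4 + (l - 25)*(l + l) = -4 + (-25 + l)*(2*l) = -4 + 2*l*(-25 + l))
(-5133 + s(126, -20))/(N(-157) + 33989) = (-5133 + (-4 - 50*(-20) + 2*(-20)²))/(28/(-157) + 33989) = (-5133 + (-4 + 1000 + 2*400))/(28*(-1/157) + 33989) = (-5133 + (-4 + 1000 + 800))/(-28/157 + 33989) = (-5133 + 1796)/(5336245/157) = -3337*157/5336245 = -523909/5336245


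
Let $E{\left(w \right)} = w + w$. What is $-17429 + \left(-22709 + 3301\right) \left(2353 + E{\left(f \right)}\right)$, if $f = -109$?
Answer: $-41453509$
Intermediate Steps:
$E{\left(w \right)} = 2 w$
$-17429 + \left(-22709 + 3301\right) \left(2353 + E{\left(f \right)}\right) = -17429 + \left(-22709 + 3301\right) \left(2353 + 2 \left(-109\right)\right) = -17429 - 19408 \left(2353 - 218\right) = -17429 - 41436080 = -41453509$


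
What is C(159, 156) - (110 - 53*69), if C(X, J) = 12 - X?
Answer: 3400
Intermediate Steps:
C(159, 156) - (110 - 53*69) = (12 - 1*159) - (110 - 53*69) = (12 - 159) - (110 - 3657) = -147 - 1*(-3547) = -147 + 3547 = 3400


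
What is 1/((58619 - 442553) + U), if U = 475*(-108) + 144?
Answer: -1/435090 ≈ -2.2984e-6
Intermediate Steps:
U = -51156 (U = -51300 + 144 = -51156)
1/((58619 - 442553) + U) = 1/((58619 - 442553) - 51156) = 1/(-383934 - 51156) = 1/(-435090) = -1/435090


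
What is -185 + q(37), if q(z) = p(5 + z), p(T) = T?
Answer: -143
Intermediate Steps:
q(z) = 5 + z
-185 + q(37) = -185 + (5 + 37) = -185 + 42 = -143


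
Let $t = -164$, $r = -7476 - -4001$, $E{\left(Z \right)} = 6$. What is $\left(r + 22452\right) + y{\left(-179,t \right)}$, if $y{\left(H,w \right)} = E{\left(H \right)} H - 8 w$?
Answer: $19215$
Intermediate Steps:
$r = -3475$ ($r = -7476 + 4001 = -3475$)
$y{\left(H,w \right)} = - 8 w + 6 H$ ($y{\left(H,w \right)} = 6 H - 8 w = - 8 w + 6 H$)
$\left(r + 22452\right) + y{\left(-179,t \right)} = \left(-3475 + 22452\right) + \left(\left(-8\right) \left(-164\right) + 6 \left(-179\right)\right) = 18977 + \left(1312 - 1074\right) = 18977 + 238 = 19215$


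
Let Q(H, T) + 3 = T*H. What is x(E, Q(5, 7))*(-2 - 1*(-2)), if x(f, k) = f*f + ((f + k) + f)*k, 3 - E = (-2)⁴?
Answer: 0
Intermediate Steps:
Q(H, T) = -3 + H*T (Q(H, T) = -3 + T*H = -3 + H*T)
E = -13 (E = 3 - 1*(-2)⁴ = 3 - 1*16 = 3 - 16 = -13)
x(f, k) = f² + k*(k + 2*f) (x(f, k) = f² + (k + 2*f)*k = f² + k*(k + 2*f))
x(E, Q(5, 7))*(-2 - 1*(-2)) = ((-13)² + (-3 + 5*7)² + 2*(-13)*(-3 + 5*7))*(-2 - 1*(-2)) = (169 + (-3 + 35)² + 2*(-13)*(-3 + 35))*(-2 + 2) = (169 + 32² + 2*(-13)*32)*0 = (169 + 1024 - 832)*0 = 361*0 = 0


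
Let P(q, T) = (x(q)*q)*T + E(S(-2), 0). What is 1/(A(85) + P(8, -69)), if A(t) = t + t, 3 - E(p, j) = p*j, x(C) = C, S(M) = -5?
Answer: -1/4243 ≈ -0.00023568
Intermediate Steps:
E(p, j) = 3 - j*p (E(p, j) = 3 - p*j = 3 - j*p)
A(t) = 2*t
P(q, T) = 3 + T*q² (P(q, T) = (q*q)*T + (3 - 1*0*(-5)) = q²*T + (3 + 0) = T*q² + 3 = 3 + T*q²)
1/(A(85) + P(8, -69)) = 1/(2*85 + (3 - 69*8²)) = 1/(170 + (3 - 69*64)) = 1/(170 + (3 - 4416)) = 1/(170 - 4413) = 1/(-4243) = -1/4243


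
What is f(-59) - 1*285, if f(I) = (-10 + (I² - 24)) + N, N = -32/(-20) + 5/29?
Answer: 458747/145 ≈ 3163.8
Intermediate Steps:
N = 257/145 (N = -32*(-1/20) + 5*(1/29) = 8/5 + 5/29 = 257/145 ≈ 1.7724)
f(I) = -4673/145 + I² (f(I) = (-10 + (I² - 24)) + 257/145 = (-10 + (-24 + I²)) + 257/145 = (-34 + I²) + 257/145 = -4673/145 + I²)
f(-59) - 1*285 = (-4673/145 + (-59)²) - 1*285 = (-4673/145 + 3481) - 285 = 500072/145 - 285 = 458747/145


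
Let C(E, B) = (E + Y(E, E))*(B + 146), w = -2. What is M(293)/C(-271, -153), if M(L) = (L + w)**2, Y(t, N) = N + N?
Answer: 28227/1897 ≈ 14.880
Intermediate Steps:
Y(t, N) = 2*N
C(E, B) = 3*E*(146 + B) (C(E, B) = (E + 2*E)*(B + 146) = (3*E)*(146 + B) = 3*E*(146 + B))
M(L) = (-2 + L)**2 (M(L) = (L - 2)**2 = (-2 + L)**2)
M(293)/C(-271, -153) = (-2 + 293)**2/((3*(-271)*(146 - 153))) = 291**2/((3*(-271)*(-7))) = 84681/5691 = 84681*(1/5691) = 28227/1897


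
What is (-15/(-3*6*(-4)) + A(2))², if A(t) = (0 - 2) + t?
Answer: 25/576 ≈ 0.043403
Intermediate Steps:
A(t) = -2 + t
(-15/(-3*6*(-4)) + A(2))² = (-15/(-3*6*(-4)) + (-2 + 2))² = (-15/((-18*(-4))) + 0)² = (-15/72 + 0)² = (-15*1/72 + 0)² = (-5/24 + 0)² = (-5/24)² = 25/576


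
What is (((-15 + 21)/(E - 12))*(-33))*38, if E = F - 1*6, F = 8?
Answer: 3762/5 ≈ 752.40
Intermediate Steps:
E = 2 (E = 8 - 1*6 = 8 - 6 = 2)
(((-15 + 21)/(E - 12))*(-33))*38 = (((-15 + 21)/(2 - 12))*(-33))*38 = ((6/(-10))*(-33))*38 = ((6*(-1/10))*(-33))*38 = -3/5*(-33)*38 = (99/5)*38 = 3762/5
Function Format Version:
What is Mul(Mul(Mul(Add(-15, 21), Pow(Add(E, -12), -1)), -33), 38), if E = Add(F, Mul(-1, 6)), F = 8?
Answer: Rational(3762, 5) ≈ 752.40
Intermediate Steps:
E = 2 (E = Add(8, Mul(-1, 6)) = Add(8, -6) = 2)
Mul(Mul(Mul(Add(-15, 21), Pow(Add(E, -12), -1)), -33), 38) = Mul(Mul(Mul(Add(-15, 21), Pow(Add(2, -12), -1)), -33), 38) = Mul(Mul(Mul(6, Pow(-10, -1)), -33), 38) = Mul(Mul(Mul(6, Rational(-1, 10)), -33), 38) = Mul(Mul(Rational(-3, 5), -33), 38) = Mul(Rational(99, 5), 38) = Rational(3762, 5)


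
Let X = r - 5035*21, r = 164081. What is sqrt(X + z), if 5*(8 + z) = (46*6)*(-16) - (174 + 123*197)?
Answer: sqrt(1314345)/5 ≈ 229.29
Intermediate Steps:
z = -28861/5 (z = -8 + ((46*6)*(-16) - (174 + 123*197))/5 = -8 + (276*(-16) - (174 + 24231))/5 = -8 + (-4416 - 1*24405)/5 = -8 + (-4416 - 24405)/5 = -8 + (1/5)*(-28821) = -8 - 28821/5 = -28861/5 ≈ -5772.2)
X = 58346 (X = 164081 - 5035*21 = 164081 - 1*105735 = 164081 - 105735 = 58346)
sqrt(X + z) = sqrt(58346 - 28861/5) = sqrt(262869/5) = sqrt(1314345)/5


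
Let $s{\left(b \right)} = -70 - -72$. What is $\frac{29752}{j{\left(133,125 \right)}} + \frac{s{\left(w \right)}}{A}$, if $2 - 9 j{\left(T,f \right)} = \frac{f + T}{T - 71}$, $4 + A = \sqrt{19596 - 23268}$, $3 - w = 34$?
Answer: $- \frac{3826672555}{30887} - \frac{3 i \sqrt{102}}{922} \approx -1.2389 \cdot 10^{5} - 0.032862 i$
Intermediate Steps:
$w = -31$ ($w = 3 - 34 = -31$)
$A = -4 + 6 i \sqrt{102}$ ($A = -4 + \sqrt{19596 - 23268} = -4 + \sqrt{-3672} = -4 + 6 i \sqrt{102} \approx -4.0 + 60.597 i$)
$j{\left(T,f \right)} = \frac{2}{9} - \frac{T + f}{9 \left(-71 + T\right)}$ ($j{\left(T,f \right)} = \frac{2}{9} - \frac{\left(f + T\right) \frac{1}{T - 71}}{9} = \frac{2}{9} - \frac{\left(T + f\right) \frac{1}{-71 + T}}{9} = \frac{2}{9} - \frac{\frac{1}{-71 + T} \left(T + f\right)}{9} = \frac{2}{9} - \frac{T + f}{9 \left(-71 + T\right)}$)
$s{\left(b \right)} = 2$ ($s{\left(b \right)} = -70 + 72 = 2$)
$\frac{29752}{j{\left(133,125 \right)}} + \frac{s{\left(w \right)}}{A} = \frac{29752}{\frac{1}{9} \frac{1}{-71 + 133} \left(-142 + 133 - 125\right)} + \frac{2}{-4 + 6 i \sqrt{102}} = \frac{29752}{\frac{1}{9} \cdot \frac{1}{62} \left(-142 + 133 - 125\right)} + \frac{2}{-4 + 6 i \sqrt{102}} = \frac{29752}{\frac{1}{9} \cdot \frac{1}{62} \left(-134\right)} + \frac{2}{-4 + 6 i \sqrt{102}} = \frac{29752}{- \frac{67}{279}} + \frac{2}{-4 + 6 i \sqrt{102}} = 29752 \left(- \frac{279}{67}\right) + \frac{2}{-4 + 6 i \sqrt{102}} = - \frac{8300808}{67} + \frac{2}{-4 + 6 i \sqrt{102}}$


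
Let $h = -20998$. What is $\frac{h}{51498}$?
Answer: $- \frac{10499}{25749} \approx -0.40774$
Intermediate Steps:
$\frac{h}{51498} = - \frac{20998}{51498} = \left(-20998\right) \frac{1}{51498} = - \frac{10499}{25749}$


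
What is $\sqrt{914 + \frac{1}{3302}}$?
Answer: $\frac{\sqrt{9965531758}}{3302} \approx 30.232$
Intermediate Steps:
$\sqrt{914 + \frac{1}{3302}} = \sqrt{\frac{3018029}{3302}} = \frac{\sqrt{9965531758}}{3302}$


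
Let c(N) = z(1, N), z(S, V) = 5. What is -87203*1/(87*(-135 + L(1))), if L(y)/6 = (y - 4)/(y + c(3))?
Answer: 3007/414 ≈ 7.2633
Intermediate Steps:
c(N) = 5
L(y) = 6*(-4 + y)/(5 + y) (L(y) = 6*((y - 4)/(y + 5)) = 6*((-4 + y)/(5 + y)) = 6*(-4 + y)/(5 + y))
-87203*1/(87*(-135 + L(1))) = -87203*1/(87*(-135 + 6*(-4 + 1)/(5 + 1))) = -87203*1/(87*(-135 + 6*(-3)/6)) = -87203*1/(87*(-135 + 6*(⅙)*(-3))) = -87203*1/(87*(-135 - 3)) = -87203/(87*(-138)) = -87203/(-12006) = -87203*(-1/12006) = 3007/414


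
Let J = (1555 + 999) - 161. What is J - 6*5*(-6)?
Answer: 2573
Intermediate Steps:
J = 2393 (J = 2554 - 161 = 2393)
J - 6*5*(-6) = 2393 - 6*5*(-6) = 2393 - 30*(-6) = 2393 - 1*(-180) = 2393 + 180 = 2573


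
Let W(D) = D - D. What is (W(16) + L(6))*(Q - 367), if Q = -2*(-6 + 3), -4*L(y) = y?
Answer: 1083/2 ≈ 541.50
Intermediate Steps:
W(D) = 0
L(y) = -y/4
Q = 6 (Q = -2*(-3) = 6)
(W(16) + L(6))*(Q - 367) = (0 - 1/4*6)*(6 - 367) = (0 - 3/2)*(-361) = -3/2*(-361) = 1083/2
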